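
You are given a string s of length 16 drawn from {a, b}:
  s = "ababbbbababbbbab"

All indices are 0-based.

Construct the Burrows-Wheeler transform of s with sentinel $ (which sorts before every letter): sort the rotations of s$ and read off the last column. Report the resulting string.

bbb$bbabbaabbbbaa

rank  rotation           last
    0  $ababbbbababbbbab  b
    1  ab$ababbbbababbbb  b
    2  ababbbbab$ababbbb  b
    3  ababbbbababbbbab$  $
    4  abbbbab$ababbbbab  b
    5  abbbbababbbbab$ab  b
    6  b$ababbbbababbbba  a
    7  bab$ababbbbababbb  b
    8  bababbbbab$ababbb  b
    9  babbbbab$ababbbba  a
   10  babbbbababbbbab$a  a
   11  bbab$ababbbbababb  b
   12  bbababbbbab$ababb  b
   13  bbbab$ababbbbabab  b
   14  bbbababbbbab$abab  b
   15  bbbbab$ababbbbaba  a
   16  bbbbababbbbab$aba  a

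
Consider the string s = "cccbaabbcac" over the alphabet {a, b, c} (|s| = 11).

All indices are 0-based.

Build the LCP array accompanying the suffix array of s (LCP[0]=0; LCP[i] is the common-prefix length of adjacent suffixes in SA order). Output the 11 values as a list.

[0, 1, 1, 0, 1, 1, 0, 1, 1, 1, 2]

rank | idx | suffix
   0 |   4 | aabbcac
   1 |   5 | abbcac
   2 |   9 | ac
   3 |   3 | baabbcac
   4 |   6 | bbcac
   5 |   7 | bcac
   6 |  10 | c
   7 |   8 | cac
   8 |   2 | cbaabbcac
   9 |   1 | ccbaabbcac
  10 |   0 | cccbaabbcac

SA = [4, 5, 9, 3, 6, 7, 10, 8, 2, 1, 0]
[i] adj suffixes → lcp
  [1] 4/5 → 1 ('a')
  [2] 5/9 → 1 ('a')
  [3] 9/3 → 0 ('')
  [4] 3/6 → 1 ('b')
  [5] 6/7 → 1 ('b')
  [6] 7/10 → 0 ('')
  [7] 10/8 → 1 ('c')
  [8] 8/2 → 1 ('c')
  [9] 2/1 → 1 ('c')
  [10] 1/0 → 2 ('cc')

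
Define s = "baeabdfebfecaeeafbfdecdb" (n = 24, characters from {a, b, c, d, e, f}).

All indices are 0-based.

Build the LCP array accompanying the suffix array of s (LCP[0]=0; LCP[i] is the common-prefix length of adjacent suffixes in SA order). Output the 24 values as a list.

[0, 1, 2, 1, 0, 1, 1, 1, 2, 0, 1, 0, 1, 1, 0, 2, 1, 1, 2, 1, 0, 1, 1, 2]

rank | idx | suffix
   0 |   3 | abdfebfecaeeafbfdecdb
   1 |   1 | aeabdfebfecaeeafbfdecdb
   2 |  12 | aeeafbfdecdb
   3 |  15 | afbfdecdb
   4 |  23 | b
   5 |   0 | baeabdfebfecaeeafbfdecdb
   6 |   4 | bdfebfecaeeafbfdecdb
   7 |  17 | bfdecdb
   8 |   8 | bfecaeeafbfdecdb
   9 |  11 | caeeafbfdecdb
  10 |  21 | cdb
  11 |  22 | db
  12 |  19 | decdb
  13 |   5 | dfebfecaeeafbfdecdb
  14 |   2 | eabdfebfecaeeafbfdecdb
  15 |  14 | eafbfdecdb
  16 |   7 | ebfecaeeafbfdecdb
  17 |  10 | ecaeeafbfdecdb
  18 |  20 | ecdb
  19 |  13 | eeafbfdecdb
  20 |  16 | fbfdecdb
  21 |  18 | fdecdb
  22 |   6 | febfecaeeafbfdecdb
  23 |   9 | fecaeeafbfdecdb

SA = [3, 1, 12, 15, 23, 0, 4, 17, 8, 11, 21, 22, 19, 5, 2, 14, 7, 10, 20, 13, 16, 18, 6, 9]
[i] adj suffixes → lcp
  [1] 3/1 → 1 ('a')
  [2] 1/12 → 2 ('ae')
  [3] 12/15 → 1 ('a')
  [4] 15/23 → 0 ('')
  [5] 23/0 → 1 ('b')
  [6] 0/4 → 1 ('b')
  [7] 4/17 → 1 ('b')
  [8] 17/8 → 2 ('bf')
  [9] 8/11 → 0 ('')
  [10] 11/21 → 1 ('c')
  [11] 21/22 → 0 ('')
  [12] 22/19 → 1 ('d')
  [13] 19/5 → 1 ('d')
  [14] 5/2 → 0 ('')
  [15] 2/14 → 2 ('ea')
  [16] 14/7 → 1 ('e')
  [17] 7/10 → 1 ('e')
  [18] 10/20 → 2 ('ec')
  [19] 20/13 → 1 ('e')
  [20] 13/16 → 0 ('')
  [21] 16/18 → 1 ('f')
  [22] 18/6 → 1 ('f')
  [23] 6/9 → 2 ('fe')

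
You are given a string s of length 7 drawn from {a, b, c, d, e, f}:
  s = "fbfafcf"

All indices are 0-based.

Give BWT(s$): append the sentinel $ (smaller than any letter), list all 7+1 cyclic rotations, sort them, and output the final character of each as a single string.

ffffcb$a

rank  rotation  last
    0  $fbfafcf  f
    1  afcf$fbf  f
    2  bfafcf$f  f
    3  cf$fbfaf  f
    4  f$fbfafc  c
    5  fafcf$fb  b
    6  fbfafcf$  $
    7  fcf$fbfa  a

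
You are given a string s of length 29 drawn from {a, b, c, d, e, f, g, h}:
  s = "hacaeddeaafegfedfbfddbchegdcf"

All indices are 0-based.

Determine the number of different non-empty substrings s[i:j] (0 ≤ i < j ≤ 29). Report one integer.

410

rank | idx | suffix
   0 |   8 | aafegfedfbfddbchegdcf
   1 |   1 | acaeddeaafegfedfbfddbchegdcf
   2 |   3 | aeddeaafegfedfbfddbchegdcf
   3 |   9 | afegfedfbfddbchegdcf
   4 |  21 | bchegdcf
   5 |  17 | bfddbchegdcf
   6 |   2 | caeddeaafegfedfbfddbchegdcf
   7 |  27 | cf
   8 |  22 | chegdcf
   9 |  20 | dbchegdcf
  10 |  26 | dcf
  11 |  19 | ddbchegdcf
  12 |   5 | ddeaafegfedfbfddbchegdcf
  13 |   6 | deaafegfedfbfddbchegdcf
  14 |  15 | dfbfddbchegdcf
  15 |   7 | eaafegfedfbfddbchegdcf
  16 |   4 | eddeaafegfedfbfddbchegdcf
  17 |  14 | edfbfddbchegdcf
  18 |  24 | egdcf
  19 |  11 | egfedfbfddbchegdcf
  20 |  28 | f
  21 |  16 | fbfddbchegdcf
  22 |  18 | fddbchegdcf
  23 |  13 | fedfbfddbchegdcf
  24 |  10 | fegfedfbfddbchegdcf
  25 |  25 | gdcf
  26 |  12 | gfedfbfddbchegdcf
  27 |   0 | hacaeddeaafegfedfbfddbchegdcf
  28 |  23 | hegdcf

SA = [8, 1, 3, 9, 21, 17, 2, 27, 22, 20, 26, 19, 5, 6, 15, 7, 4, 14, 24, 11, 28, 16, 18, 13, 10, 25, 12, 0, 23]
[i] adj suffixes → lcp
  [1] 8/1 → 1 ('a')
  [2] 1/3 → 1 ('a')
  [3] 3/9 → 1 ('a')
  [4] 9/21 → 0 ('')
  [5] 21/17 → 1 ('b')
  [6] 17/2 → 0 ('')
  [7] 2/27 → 1 ('c')
  [8] 27/22 → 1 ('c')
  [9] 22/20 → 0 ('')
  [10] 20/26 → 1 ('d')
  [11] 26/19 → 1 ('d')
  [12] 19/5 → 2 ('dd')
  [13] 5/6 → 1 ('d')
  [14] 6/15 → 1 ('d')
  [15] 15/7 → 0 ('')
  [16] 7/4 → 1 ('e')
  [17] 4/14 → 2 ('ed')
  [18] 14/24 → 1 ('e')
  [19] 24/11 → 2 ('eg')
  [20] 11/28 → 0 ('')
  [21] 28/16 → 1 ('f')
  [22] 16/18 → 1 ('f')
  [23] 18/13 → 1 ('f')
  [24] 13/10 → 2 ('fe')
  [25] 10/25 → 0 ('')
  [26] 25/12 → 1 ('g')
  [27] 12/0 → 0 ('')
  [28] 0/23 → 1 ('h')

n(n+1)/2 = 29·30/2 = 435
Σ LCP = 0 + 1 + 1 + 1 + 0 + 1 + 0 + 1 + 1 + 0 + 1 + 1 + 2 + 1 + 1 + 0 + 1 + 2 + 1 + 2 + 0 + 1 + 1 + 1 + 2 + 0 + 1 + 0 + 1 = 25
distinct = 435 − 25 = 410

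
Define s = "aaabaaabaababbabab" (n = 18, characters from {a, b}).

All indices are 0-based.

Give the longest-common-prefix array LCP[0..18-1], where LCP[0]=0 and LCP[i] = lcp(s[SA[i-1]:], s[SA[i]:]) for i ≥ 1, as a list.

sorted suffixes:
  #0 SA[0]=0  'aaabaaabaababbabab'
  #1 SA[1]=4  'aaabaababbabab'
  #2 SA[2]=1  'aabaaabaababbabab'
  #3 SA[3]=5  'aabaababbabab'
  #4 SA[4]=8  'aababbabab'
  #5 SA[5]=16  'ab'
  #6 SA[6]=2  'abaaabaababbabab'
  #7 SA[7]=6  'abaababbabab'
  #8 SA[8]=14  'abab'
  #9 SA[9]=9  'ababbabab'
  #10 SA[10]=11  'abbabab'
  #11 SA[11]=17  'b'
  #12 SA[12]=3  'baaabaababbabab'
  #13 SA[13]=7  'baababbabab'
  #14 SA[14]=15  'bab'
  #15 SA[15]=13  'babab'
  #16 SA[16]=10  'babbabab'
  #17 SA[17]=12  'bbabab'

SA = [0, 4, 1, 5, 8, 16, 2, 6, 14, 9, 11, 17, 3, 7, 15, 13, 10, 12]
rank  pair      lcp
   1  s[0:],s[4:]  6  'aaabaa'
   2  s[4:],s[1:]  2  'aa'
   3  s[1:],s[5:]  5  'aabaa'
   4  s[5:],s[8:]  4  'aaba'
   5  s[8:],s[16:]  1  'a'
   6  s[16:],s[2:]  2  'ab'
   7  s[2:],s[6:]  4  'abaa'
   8  s[6:],s[14:]  3  'aba'
   9  s[14:],s[9:]  4  'abab'
  10  s[9:],s[11:]  2  'ab'
  11  s[11:],s[17:]  0  ''
  12  s[17:],s[3:]  1  'b'
  13  s[3:],s[7:]  3  'baa'
  14  s[7:],s[15:]  2  'ba'
  15  s[15:],s[13:]  3  'bab'
  16  s[13:],s[10:]  3  'bab'
  17  s[10:],s[12:]  1  'b'

[0, 6, 2, 5, 4, 1, 2, 4, 3, 4, 2, 0, 1, 3, 2, 3, 3, 1]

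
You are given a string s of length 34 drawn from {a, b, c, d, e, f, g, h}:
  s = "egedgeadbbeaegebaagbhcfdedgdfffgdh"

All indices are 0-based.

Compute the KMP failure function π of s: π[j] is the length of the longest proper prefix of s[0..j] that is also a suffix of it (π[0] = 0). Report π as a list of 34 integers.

[0, 0, 1, 0, 0, 1, 0, 0, 0, 0, 1, 0, 1, 2, 3, 0, 0, 0, 0, 0, 0, 0, 0, 0, 1, 0, 0, 0, 0, 0, 0, 0, 0, 0]

π[0] = 0
j=1 s[j]='g': π[1]=0 (border '')
j=2 s[j]='e': π[2]=1 (border 'e')
j=3 s[j]='d': k: 1→0; π[3]=0 (border '')
j=4 s[j]='g': π[4]=0 (border '')
j=5 s[j]='e': π[5]=1 (border 'e')
j=6 s[j]='a': k: 1→0; π[6]=0 (border '')
j=7 s[j]='d': π[7]=0 (border '')
j=8 s[j]='b': π[8]=0 (border '')
j=9 s[j]='b': π[9]=0 (border '')
j=10 s[j]='e': π[10]=1 (border 'e')
j=11 s[j]='a': k: 1→0; π[11]=0 (border '')
j=12 s[j]='e': π[12]=1 (border 'e')
j=13 s[j]='g': π[13]=2 (border 'eg')
j=14 s[j]='e': π[14]=3 (border 'ege')
j=15 s[j]='b': k: 3→1→0; π[15]=0 (border '')
j=16 s[j]='a': π[16]=0 (border '')
j=17 s[j]='a': π[17]=0 (border '')
j=18 s[j]='g': π[18]=0 (border '')
j=19 s[j]='b': π[19]=0 (border '')
j=20 s[j]='h': π[20]=0 (border '')
j=21 s[j]='c': π[21]=0 (border '')
j=22 s[j]='f': π[22]=0 (border '')
j=23 s[j]='d': π[23]=0 (border '')
j=24 s[j]='e': π[24]=1 (border 'e')
j=25 s[j]='d': k: 1→0; π[25]=0 (border '')
j=26 s[j]='g': π[26]=0 (border '')
j=27 s[j]='d': π[27]=0 (border '')
j=28 s[j]='f': π[28]=0 (border '')
j=29 s[j]='f': π[29]=0 (border '')
j=30 s[j]='f': π[30]=0 (border '')
j=31 s[j]='g': π[31]=0 (border '')
j=32 s[j]='d': π[32]=0 (border '')
j=33 s[j]='h': π[33]=0 (border '')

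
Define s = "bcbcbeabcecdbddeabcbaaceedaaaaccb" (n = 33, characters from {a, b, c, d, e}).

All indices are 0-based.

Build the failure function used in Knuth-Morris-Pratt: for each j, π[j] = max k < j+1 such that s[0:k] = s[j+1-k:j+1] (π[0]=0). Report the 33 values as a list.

π[0] = 0
j=1 s[j]='c': π[1]=0 (border '')
j=2 s[j]='b': π[2]=1 (border 'b')
j=3 s[j]='c': π[3]=2 (border 'bc')
j=4 s[j]='b': π[4]=3 (border 'bcb')
j=5 s[j]='e': k: 3→1→0; π[5]=0 (border '')
j=6 s[j]='a': π[6]=0 (border '')
j=7 s[j]='b': π[7]=1 (border 'b')
j=8 s[j]='c': π[8]=2 (border 'bc')
j=9 s[j]='e': k: 2→0; π[9]=0 (border '')
j=10 s[j]='c': π[10]=0 (border '')
j=11 s[j]='d': π[11]=0 (border '')
j=12 s[j]='b': π[12]=1 (border 'b')
j=13 s[j]='d': k: 1→0; π[13]=0 (border '')
j=14 s[j]='d': π[14]=0 (border '')
j=15 s[j]='e': π[15]=0 (border '')
j=16 s[j]='a': π[16]=0 (border '')
j=17 s[j]='b': π[17]=1 (border 'b')
j=18 s[j]='c': π[18]=2 (border 'bc')
j=19 s[j]='b': π[19]=3 (border 'bcb')
j=20 s[j]='a': k: 3→1→0; π[20]=0 (border '')
j=21 s[j]='a': π[21]=0 (border '')
j=22 s[j]='c': π[22]=0 (border '')
j=23 s[j]='e': π[23]=0 (border '')
j=24 s[j]='e': π[24]=0 (border '')
j=25 s[j]='d': π[25]=0 (border '')
j=26 s[j]='a': π[26]=0 (border '')
j=27 s[j]='a': π[27]=0 (border '')
j=28 s[j]='a': π[28]=0 (border '')
j=29 s[j]='a': π[29]=0 (border '')
j=30 s[j]='c': π[30]=0 (border '')
j=31 s[j]='c': π[31]=0 (border '')
j=32 s[j]='b': π[32]=1 (border 'b')

[0, 0, 1, 2, 3, 0, 0, 1, 2, 0, 0, 0, 1, 0, 0, 0, 0, 1, 2, 3, 0, 0, 0, 0, 0, 0, 0, 0, 0, 0, 0, 0, 1]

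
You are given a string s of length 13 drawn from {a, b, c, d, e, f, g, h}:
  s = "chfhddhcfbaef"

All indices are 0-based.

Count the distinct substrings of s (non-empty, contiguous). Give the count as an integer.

rank | idx | suffix
   0 |  10 | aef
   1 |   9 | baef
   2 |   7 | cfbaef
   3 |   0 | chfhddhcfbaef
   4 |   4 | ddhcfbaef
   5 |   5 | dhcfbaef
   6 |  11 | ef
   7 |  12 | f
   8 |   8 | fbaef
   9 |   2 | fhddhcfbaef
  10 |   6 | hcfbaef
  11 |   3 | hddhcfbaef
  12 |   1 | hfhddhcfbaef

SA = [10, 9, 7, 0, 4, 5, 11, 12, 8, 2, 6, 3, 1]
i: (SA[i-1],SA[i]) lcp shared
  1: (10,9) 0 ''
  2: (9,7) 0 ''
  3: (7,0) 1 'c'
  4: (0,4) 0 ''
  5: (4,5) 1 'd'
  6: (5,11) 0 ''
  7: (11,12) 0 ''
  8: (12,8) 1 'f'
  9: (8,2) 1 'f'
  10: (2,6) 0 ''
  11: (6,3) 1 'h'
  12: (3,1) 1 'h'

n(n+1)/2 = 13·14/2 = 91
Σ LCP = 0 + 0 + 0 + 1 + 0 + 1 + 0 + 0 + 1 + 1 + 0 + 1 + 1 = 6
distinct = 91 − 6 = 85

85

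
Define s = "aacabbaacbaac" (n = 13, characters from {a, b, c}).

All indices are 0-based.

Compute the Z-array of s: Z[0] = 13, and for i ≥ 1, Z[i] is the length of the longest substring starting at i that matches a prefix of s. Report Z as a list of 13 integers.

[13, 1, 0, 1, 0, 0, 3, 1, 0, 0, 3, 1, 0]

Z[0]=13
i=1: fresh scan; Z[1]=1 scan→box=[1,2)
i=2: fresh scan; Z[2]=0
i=3: fresh scan; Z[3]=1 scan→box=[3,4)
i=4: fresh scan; Z[4]=0
i=5: fresh scan; Z[5]=0
i=6: fresh scan; Z[6]=3 scan→box=[6,9)
i=7: min(r-i=2, Z[1]=1)=1; Z[7]=1
i=8: min(r-i=1, Z[2]=0)=0; Z[8]=0
i=9: fresh scan; Z[9]=0
i=10: fresh scan; Z[10]=3 scan→box=[10,13)
i=11: min(r-i=2, Z[1]=1)=1; Z[11]=1
i=12: min(r-i=1, Z[2]=0)=0; Z[12]=0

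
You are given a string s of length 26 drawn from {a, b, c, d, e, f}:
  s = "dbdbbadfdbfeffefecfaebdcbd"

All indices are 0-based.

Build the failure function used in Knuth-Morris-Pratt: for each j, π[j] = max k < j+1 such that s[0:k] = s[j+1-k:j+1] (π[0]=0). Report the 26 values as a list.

[0, 0, 1, 2, 0, 0, 1, 0, 1, 2, 0, 0, 0, 0, 0, 0, 0, 0, 0, 0, 0, 0, 1, 0, 0, 1]

π[0] = 0
j=1 s[j]='b': π[1]=0 (border '')
j=2 s[j]='d': π[2]=1 (border 'd')
j=3 s[j]='b': π[3]=2 (border 'db')
j=4 s[j]='b': k: 2→0; π[4]=0 (border '')
j=5 s[j]='a': π[5]=0 (border '')
j=6 s[j]='d': π[6]=1 (border 'd')
j=7 s[j]='f': k: 1→0; π[7]=0 (border '')
j=8 s[j]='d': π[8]=1 (border 'd')
j=9 s[j]='b': π[9]=2 (border 'db')
j=10 s[j]='f': k: 2→0; π[10]=0 (border '')
j=11 s[j]='e': π[11]=0 (border '')
j=12 s[j]='f': π[12]=0 (border '')
j=13 s[j]='f': π[13]=0 (border '')
j=14 s[j]='e': π[14]=0 (border '')
j=15 s[j]='f': π[15]=0 (border '')
j=16 s[j]='e': π[16]=0 (border '')
j=17 s[j]='c': π[17]=0 (border '')
j=18 s[j]='f': π[18]=0 (border '')
j=19 s[j]='a': π[19]=0 (border '')
j=20 s[j]='e': π[20]=0 (border '')
j=21 s[j]='b': π[21]=0 (border '')
j=22 s[j]='d': π[22]=1 (border 'd')
j=23 s[j]='c': k: 1→0; π[23]=0 (border '')
j=24 s[j]='b': π[24]=0 (border '')
j=25 s[j]='d': π[25]=1 (border 'd')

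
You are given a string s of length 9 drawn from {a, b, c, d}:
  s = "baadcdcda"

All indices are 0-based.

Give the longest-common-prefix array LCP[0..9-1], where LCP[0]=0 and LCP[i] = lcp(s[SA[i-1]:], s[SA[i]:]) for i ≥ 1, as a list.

sorted suffixes:
  #0 SA[0]=8  'a'
  #1 SA[1]=1  'aadcdcda'
  #2 SA[2]=2  'adcdcda'
  #3 SA[3]=0  'baadcdcda'
  #4 SA[4]=6  'cda'
  #5 SA[5]=4  'cdcda'
  #6 SA[6]=7  'da'
  #7 SA[7]=5  'dcda'
  #8 SA[8]=3  'dcdcda'

SA = [8, 1, 2, 0, 6, 4, 7, 5, 3]
[i] adj suffixes → lcp
  [1] 8/1 → 1 ('a')
  [2] 1/2 → 1 ('a')
  [3] 2/0 → 0 ('')
  [4] 0/6 → 0 ('')
  [5] 6/4 → 2 ('cd')
  [6] 4/7 → 0 ('')
  [7] 7/5 → 1 ('d')
  [8] 5/3 → 3 ('dcd')

[0, 1, 1, 0, 0, 2, 0, 1, 3]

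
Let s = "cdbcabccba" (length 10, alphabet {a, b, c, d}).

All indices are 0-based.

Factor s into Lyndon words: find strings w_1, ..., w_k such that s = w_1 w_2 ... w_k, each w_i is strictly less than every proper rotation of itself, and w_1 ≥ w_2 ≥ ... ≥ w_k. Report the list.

["cd", "bc", "abccb", "a"]

emit factor 1: 'cd' (i=0, period=2)
emit factor 2: 'bc' (i=2, period=2)
emit factor 3: 'abccb' (i=4, period=5)
emit factor 4: 'a' (i=9, period=1)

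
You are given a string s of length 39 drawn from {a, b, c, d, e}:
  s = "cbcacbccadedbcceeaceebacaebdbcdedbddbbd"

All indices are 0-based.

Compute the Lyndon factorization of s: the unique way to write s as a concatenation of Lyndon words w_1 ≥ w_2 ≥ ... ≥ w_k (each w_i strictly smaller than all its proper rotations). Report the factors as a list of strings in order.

emit factor 1: 'c' (i=0, period=1)
emit factor 2: 'bc' (i=1, period=2)
emit factor 3: 'acbccadedbcceeaceeb' (i=3, period=19)
emit factor 4: 'acaebdbcdedbddbbd' (i=22, period=17)

["c", "bc", "acbccadedbcceeaceeb", "acaebdbcdedbddbbd"]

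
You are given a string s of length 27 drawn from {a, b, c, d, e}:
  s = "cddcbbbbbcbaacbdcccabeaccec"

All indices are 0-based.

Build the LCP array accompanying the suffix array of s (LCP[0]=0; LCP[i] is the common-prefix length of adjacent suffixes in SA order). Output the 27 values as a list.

[0, 1, 1, 2, 0, 1, 4, 3, 2, 1, 1, 1, 0, 1, 1, 2, 2, 1, 2, 2, 1, 1, 0, 2, 1, 0, 1]

rank | idx | suffix
   0 |  11 | aacbdcccabeaccec
   1 |  19 | abeaccec
   2 |  12 | acbdcccabeaccec
   3 |  22 | accec
   4 |  10 | baacbdcccabeaccec
   5 |   4 | bbbbbcbaacbdcccabeaccec
   6 |   5 | bbbbcbaacbdcccabeaccec
   7 |   6 | bbbcbaacbdcccabeaccec
   8 |   7 | bbcbaacbdcccabeaccec
   9 |   8 | bcbaacbdcccabeaccec
  10 |  14 | bdcccabeaccec
  11 |  20 | beaccec
  12 |  26 | c
  13 |  18 | cabeaccec
  14 |   9 | cbaacbdcccabeaccec
  15 |   3 | cbbbbbcbaacbdcccabeaccec
  16 |  13 | cbdcccabeaccec
  17 |  17 | ccabeaccec
  18 |  16 | cccabeaccec
  19 |  23 | ccec
  20 |   0 | cddcbbbbbcbaacbdcccabeaccec
  21 |  24 | cec
  22 |   2 | dcbbbbbcbaacbdcccabeaccec
  23 |  15 | dcccabeaccec
  24 |   1 | ddcbbbbbcbaacbdcccabeaccec
  25 |  21 | eaccec
  26 |  25 | ec

SA = [11, 19, 12, 22, 10, 4, 5, 6, 7, 8, 14, 20, 26, 18, 9, 3, 13, 17, 16, 23, 0, 24, 2, 15, 1, 21, 25]
i: (SA[i-1],SA[i]) lcp shared
  1: (11,19) 1 'a'
  2: (19,12) 1 'a'
  3: (12,22) 2 'ac'
  4: (22,10) 0 ''
  5: (10,4) 1 'b'
  6: (4,5) 4 'bbbb'
  7: (5,6) 3 'bbb'
  8: (6,7) 2 'bb'
  9: (7,8) 1 'b'
  10: (8,14) 1 'b'
  11: (14,20) 1 'b'
  12: (20,26) 0 ''
  13: (26,18) 1 'c'
  14: (18,9) 1 'c'
  15: (9,3) 2 'cb'
  16: (3,13) 2 'cb'
  17: (13,17) 1 'c'
  18: (17,16) 2 'cc'
  19: (16,23) 2 'cc'
  20: (23,0) 1 'c'
  21: (0,24) 1 'c'
  22: (24,2) 0 ''
  23: (2,15) 2 'dc'
  24: (15,1) 1 'd'
  25: (1,21) 0 ''
  26: (21,25) 1 'e'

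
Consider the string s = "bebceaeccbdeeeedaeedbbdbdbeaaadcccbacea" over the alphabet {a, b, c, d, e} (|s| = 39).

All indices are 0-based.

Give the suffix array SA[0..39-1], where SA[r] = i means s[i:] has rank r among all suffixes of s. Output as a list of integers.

rank→(start, suffix):
  0 → (38, 'a')
  1 → (27, 'aaadcccbacea')
  2 → (28, 'aadcccbacea')
  3 → (35, 'acea')
  4 → (29, 'adcccbacea')
  5 → (5, 'aeccbdeeeedaeedbbdbdbeaaadcccbacea')
  6 → (16, 'aeedbbdbdbeaaadcccbacea')
  7 → (34, 'bacea')
  8 → (20, 'bbdbdbeaaadcccbacea')
  9 → (2, 'bceaeccbdeeeedaeedbbdbdbeaaadcccbacea')
  10 → (21, 'bdbdbeaaadcccbacea')
  11 → (23, 'bdbeaaadcccbacea')
  12 → (9, 'bdeeeedaeedbbdbdbeaaadcccbacea')
  13 → (25, 'beaaadcccbacea')
  14 → (0, 'bebceaeccbdeeeedaeedbbdbdbeaaadcccbacea')
  15 → (33, 'cbacea')
  16 → (8, 'cbdeeeedaeedbbdbdbeaaadcccbacea')
  17 → (32, 'ccbacea')
  18 → (7, 'ccbdeeeedaeedbbdbdbeaaadcccbacea')
  19 → (31, 'cccbacea')
  20 → (36, 'cea')
  21 → (3, 'ceaeccbdeeeedaeedbbdbdbeaaadcccbacea')
  22 → (15, 'daeedbbdbdbeaaadcccbacea')
  23 → (19, 'dbbdbdbeaaadcccbacea')
  24 → (22, 'dbdbeaaadcccbacea')
  25 → (24, 'dbeaaadcccbacea')
  26 → (30, 'dcccbacea')
  27 → (10, 'deeeedaeedbbdbdbeaaadcccbacea')
  28 → (37, 'ea')
  29 → (26, 'eaaadcccbacea')
  30 → (4, 'eaeccbdeeeedaeedbbdbdbeaaadcccbacea')
  31 → (1, 'ebceaeccbdeeeedaeedbbdbdbeaaadcccbacea')
  32 → (6, 'eccbdeeeedaeedbbdbdbeaaadcccbacea')
  33 → (14, 'edaeedbbdbdbeaaadcccbacea')
  34 → (18, 'edbbdbdbeaaadcccbacea')
  35 → (13, 'eedaeedbbdbdbeaaadcccbacea')
  36 → (17, 'eedbbdbdbeaaadcccbacea')
  37 → (12, 'eeedaeedbbdbdbeaaadcccbacea')
  38 → (11, 'eeeedaeedbbdbdbeaaadcccbacea')

[38, 27, 28, 35, 29, 5, 16, 34, 20, 2, 21, 23, 9, 25, 0, 33, 8, 32, 7, 31, 36, 3, 15, 19, 22, 24, 30, 10, 37, 26, 4, 1, 6, 14, 18, 13, 17, 12, 11]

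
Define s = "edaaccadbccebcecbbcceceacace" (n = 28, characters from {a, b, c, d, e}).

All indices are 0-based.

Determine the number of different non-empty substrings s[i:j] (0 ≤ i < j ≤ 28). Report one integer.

rank | idx | suffix
   0 |   2 | aaccadbccebcecbbcceceacace
   1 |  23 | acace
   2 |   3 | accadbccebcecbbcceceacace
   3 |  25 | ace
   4 |   6 | adbccebcecbbcceceacace
   5 |  16 | bbcceceacace
   6 |   8 | bccebcecbbcceceacace
   7 |  17 | bcceceacace
   8 |  12 | bcecbbcceceacace
   9 |  24 | cace
  10 |   5 | cadbccebcecbbcceceacace
  11 |  15 | cbbcceceacace
  12 |   4 | ccadbccebcecbbcceceacace
  13 |   9 | ccebcecbbcceceacace
  14 |  18 | cceceacace
  15 |  26 | ce
  16 |  21 | ceacace
  17 |  10 | cebcecbbcceceacace
  18 |  13 | cecbbcceceacace
  19 |  19 | ceceacace
  20 |   1 | daaccadbccebcecbbcceceacace
  21 |   7 | dbccebcecbbcceceacace
  22 |  27 | e
  23 |  22 | eacace
  24 |  11 | ebcecbbcceceacace
  25 |  14 | ecbbcceceacace
  26 |  20 | eceacace
  27 |   0 | edaaccadbccebcecbbcceceacace

SA = [2, 23, 3, 25, 6, 16, 8, 17, 12, 24, 5, 15, 4, 9, 18, 26, 21, 10, 13, 19, 1, 7, 27, 22, 11, 14, 20, 0]
i: (SA[i-1],SA[i]) lcp shared
  1: (2,23) 1 'a'
  2: (23,3) 2 'ac'
  3: (3,25) 2 'ac'
  4: (25,6) 1 'a'
  5: (6,16) 0 ''
  6: (16,8) 1 'b'
  7: (8,17) 4 'bcce'
  8: (17,12) 2 'bc'
  9: (12,24) 0 ''
  10: (24,5) 2 'ca'
  11: (5,15) 1 'c'
  12: (15,4) 1 'c'
  13: (4,9) 2 'cc'
  14: (9,18) 3 'cce'
  15: (18,26) 1 'c'
  16: (26,21) 2 'ce'
  17: (21,10) 2 'ce'
  18: (10,13) 2 'ce'
  19: (13,19) 3 'cec'
  20: (19,1) 0 ''
  21: (1,7) 1 'd'
  22: (7,27) 0 ''
  23: (27,22) 1 'e'
  24: (22,11) 1 'e'
  25: (11,14) 1 'e'
  26: (14,20) 2 'ec'
  27: (20,0) 1 'e'

n(n+1)/2 = 28·29/2 = 406
Σ LCP = 0 + 1 + 2 + 2 + 1 + 0 + 1 + 4 + 2 + 0 + 2 + 1 + 1 + 2 + 3 + 1 + 2 + 2 + 2 + 3 + 0 + 1 + 0 + 1 + 1 + 1 + 2 + 1 = 39
distinct = 406 − 39 = 367

367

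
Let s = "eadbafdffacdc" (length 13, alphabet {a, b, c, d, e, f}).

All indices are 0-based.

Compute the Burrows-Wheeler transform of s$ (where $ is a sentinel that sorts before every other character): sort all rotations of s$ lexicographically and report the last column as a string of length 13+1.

rank  rotation        last
    0  $eadbafdffacdc  c
    1  acdc$eadbafdff  f
    2  adbafdffacdc$e  e
    3  afdffacdc$eadb  b
    4  bafdffacdc$ead  d
    5  c$eadbafdffacd  d
    6  cdc$eadbafdffa  a
    7  dbafdffacdc$ea  a
    8  dc$eadbafdffac  c
    9  dffacdc$eadbaf  f
   10  eadbafdffacdc$  $
   11  facdc$eadbafdf  f
   12  fdffacdc$eadba  a
   13  ffacdc$eadbafd  d

cfebddaacf$fad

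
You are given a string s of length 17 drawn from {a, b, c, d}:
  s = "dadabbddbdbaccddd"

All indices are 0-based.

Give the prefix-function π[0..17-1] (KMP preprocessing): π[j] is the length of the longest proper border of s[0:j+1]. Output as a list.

[0, 0, 1, 2, 0, 0, 1, 1, 0, 1, 0, 0, 0, 0, 1, 1, 1]

π[0] = 0
j=1 s[j]='a': π[1]=0 (border '')
j=2 s[j]='d': π[2]=1 (border 'd')
j=3 s[j]='a': π[3]=2 (border 'da')
j=4 s[j]='b': k: 2→0; π[4]=0 (border '')
j=5 s[j]='b': π[5]=0 (border '')
j=6 s[j]='d': π[6]=1 (border 'd')
j=7 s[j]='d': k: 1→0; π[7]=1 (border 'd')
j=8 s[j]='b': k: 1→0; π[8]=0 (border '')
j=9 s[j]='d': π[9]=1 (border 'd')
j=10 s[j]='b': k: 1→0; π[10]=0 (border '')
j=11 s[j]='a': π[11]=0 (border '')
j=12 s[j]='c': π[12]=0 (border '')
j=13 s[j]='c': π[13]=0 (border '')
j=14 s[j]='d': π[14]=1 (border 'd')
j=15 s[j]='d': k: 1→0; π[15]=1 (border 'd')
j=16 s[j]='d': k: 1→0; π[16]=1 (border 'd')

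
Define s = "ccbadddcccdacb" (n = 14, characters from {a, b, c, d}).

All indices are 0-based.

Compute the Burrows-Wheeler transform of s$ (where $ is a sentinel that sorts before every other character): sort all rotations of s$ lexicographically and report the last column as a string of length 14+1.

bdbccac$dcccdda

rank  rotation         last
    0  $ccbadddcccdacb  b
    1  acb$ccbadddcccd  d
    2  adddcccdacb$ccb  b
    3  b$ccbadddcccdac  c
    4  badddcccdacb$cc  c
    5  cb$ccbadddcccda  a
    6  cbadddcccdacb$c  c
    7  ccbadddcccdacb$  $
    8  cccdacb$ccbaddd  d
    9  ccdacb$ccbadddc  c
   10  cdacb$ccbadddcc  c
   11  dacb$ccbadddccc  c
   12  dcccdacb$ccbadd  d
   13  ddcccdacb$ccbad  d
   14  dddcccdacb$ccba  a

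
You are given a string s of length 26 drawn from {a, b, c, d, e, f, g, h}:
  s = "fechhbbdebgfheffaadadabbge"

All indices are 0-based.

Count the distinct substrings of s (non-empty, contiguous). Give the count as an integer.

328

sorted suffixes:
  #0 SA[0]=16  'aadadabbge'
  #1 SA[1]=21  'abbge'
  #2 SA[2]=19  'adabbge'
  #3 SA[3]=17  'adadabbge'
  #4 SA[4]=5  'bbdebgfheffaadadabbge'
  #5 SA[5]=22  'bbge'
  #6 SA[6]=6  'bdebgfheffaadadabbge'
  #7 SA[7]=23  'bge'
  #8 SA[8]=9  'bgfheffaadadabbge'
  #9 SA[9]=2  'chhbbdebgfheffaadadabbge'
  #10 SA[10]=20  'dabbge'
  #11 SA[11]=18  'dadabbge'
  #12 SA[12]=7  'debgfheffaadadabbge'
  #13 SA[13]=25  'e'
  #14 SA[14]=8  'ebgfheffaadadabbge'
  #15 SA[15]=1  'echhbbdebgfheffaadadabbge'
  #16 SA[16]=13  'effaadadabbge'
  #17 SA[17]=15  'faadadabbge'
  #18 SA[18]=0  'fechhbbdebgfheffaadadabbge'
  #19 SA[19]=14  'ffaadadabbge'
  #20 SA[20]=11  'fheffaadadabbge'
  #21 SA[21]=24  'ge'
  #22 SA[22]=10  'gfheffaadadabbge'
  #23 SA[23]=4  'hbbdebgfheffaadadabbge'
  #24 SA[24]=12  'heffaadadabbge'
  #25 SA[25]=3  'hhbbdebgfheffaadadabbge'

SA = [16, 21, 19, 17, 5, 22, 6, 23, 9, 2, 20, 18, 7, 25, 8, 1, 13, 15, 0, 14, 11, 24, 10, 4, 12, 3]
rank  pair      lcp
   1  s[16:],s[21:]  1  'a'
   2  s[21:],s[19:]  1  'a'
   3  s[19:],s[17:]  3  'ada'
   4  s[17:],s[5:]  0  ''
   5  s[5:],s[22:]  2  'bb'
   6  s[22:],s[6:]  1  'b'
   7  s[6:],s[23:]  1  'b'
   8  s[23:],s[9:]  2  'bg'
   9  s[9:],s[2:]  0  ''
  10  s[2:],s[20:]  0  ''
  11  s[20:],s[18:]  2  'da'
  12  s[18:],s[7:]  1  'd'
  13  s[7:],s[25:]  0  ''
  14  s[25:],s[8:]  1  'e'
  15  s[8:],s[1:]  1  'e'
  16  s[1:],s[13:]  1  'e'
  17  s[13:],s[15:]  0  ''
  18  s[15:],s[0:]  1  'f'
  19  s[0:],s[14:]  1  'f'
  20  s[14:],s[11:]  1  'f'
  21  s[11:],s[24:]  0  ''
  22  s[24:],s[10:]  1  'g'
  23  s[10:],s[4:]  0  ''
  24  s[4:],s[12:]  1  'h'
  25  s[12:],s[3:]  1  'h'

n(n+1)/2 = 26·27/2 = 351
Σ LCP = 0 + 1 + 1 + 3 + 0 + 2 + 1 + 1 + 2 + 0 + 0 + 2 + 1 + 0 + 1 + 1 + 1 + 0 + 1 + 1 + 1 + 0 + 1 + 0 + 1 + 1 = 23
distinct = 351 − 23 = 328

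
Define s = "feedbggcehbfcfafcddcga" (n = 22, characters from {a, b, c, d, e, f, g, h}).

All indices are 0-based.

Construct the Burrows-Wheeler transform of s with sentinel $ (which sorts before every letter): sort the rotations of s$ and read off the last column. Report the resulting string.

agfhdfgfdedcefccab$cgbe

rank  rotation                 last
    0  $feedbggcehbfcfafcddcga  a
    1  a$feedbggcehbfcfafcddcg  g
    2  afcddcga$feedbggcehbfcf  f
    3  bfcfafcddcga$feedbggceh  h
    4  bggcehbfcfafcddcga$feed  d
    5  cddcga$feedbggcehbfcfaf  f
    6  cehbfcfafcddcga$feedbgg  g
    7  cfafcddcga$feedbggcehbf  f
    8  cga$feedbggcehbfcfafcdd  d
    9  dbggcehbfcfafcddcga$fee  e
   10  dcga$feedbggcehbfcfafcd  d
   11  ddcga$feedbggcehbfcfafc  c
   12  edbggcehbfcfafcddcga$fe  e
   13  eedbggcehbfcfafcddcga$f  f
   14  ehbfcfafcddcga$feedbggc  c
   15  fafcddcga$feedbggcehbfc  c
   16  fcddcga$feedbggcehbfcfa  a
   17  fcfafcddcga$feedbggcehb  b
   18  feedbggcehbfcfafcddcga$  $
   19  ga$feedbggcehbfcfafcddc  c
   20  gcehbfcfafcddcga$feedbg  g
   21  ggcehbfcfafcddcga$feedb  b
   22  hbfcfafcddcga$feedbggce  e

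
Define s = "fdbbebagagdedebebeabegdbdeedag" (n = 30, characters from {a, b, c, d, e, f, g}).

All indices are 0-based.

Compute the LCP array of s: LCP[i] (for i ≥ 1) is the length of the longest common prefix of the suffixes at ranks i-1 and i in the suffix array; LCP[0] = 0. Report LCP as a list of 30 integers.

rank | idx | suffix
   0 |  18 | abegdbdeedag
   1 |  28 | ag
   2 |   6 | agagdedebebeabegdbdeedag
   3 |   8 | agdedebebeabegdbdeedag
   4 |   5 | bagagdedebebeabegdbdeedag
   5 |   2 | bbebagagdedebebeabegdbdeedag
   6 |  23 | bdeedag
   7 |  16 | beabegdbdeedag
   8 |   3 | bebagagdedebebeabegdbdeedag
   9 |  14 | bebeabegdbdeedag
  10 |  19 | begdbdeedag
  11 |  27 | dag
  12 |   1 | dbbebagagdedebebeabegdbdeedag
  13 |  22 | dbdeedag
  14 |  12 | debebeabegdbdeedag
  15 |  10 | dedebebeabegdbdeedag
  16 |  24 | deedag
  17 |  17 | eabegdbdeedag
  18 |   4 | ebagagdedebebeabegdbdeedag
  19 |  15 | ebeabegdbdeedag
  20 |  13 | ebebeabegdbdeedag
  21 |  26 | edag
  22 |  11 | edebebeabegdbdeedag
  23 |  25 | eedag
  24 |  20 | egdbdeedag
  25 |   0 | fdbbebagagdedebebeabegdbdeedag
  26 |  29 | g
  27 |   7 | gagdedebebeabegdbdeedag
  28 |  21 | gdbdeedag
  29 |   9 | gdedebebeabegdbdeedag

SA = [18, 28, 6, 8, 5, 2, 23, 16, 3, 14, 19, 27, 1, 22, 12, 10, 24, 17, 4, 15, 13, 26, 11, 25, 20, 0, 29, 7, 21, 9]
rank  pair      lcp
   1  s[18:],s[28:]  1  'a'
   2  s[28:],s[6:]  2  'ag'
   3  s[6:],s[8:]  2  'ag'
   4  s[8:],s[5:]  0  ''
   5  s[5:],s[2:]  1  'b'
   6  s[2:],s[23:]  1  'b'
   7  s[23:],s[16:]  1  'b'
   8  s[16:],s[3:]  2  'be'
   9  s[3:],s[14:]  3  'beb'
  10  s[14:],s[19:]  2  'be'
  11  s[19:],s[27:]  0  ''
  12  s[27:],s[1:]  1  'd'
  13  s[1:],s[22:]  2  'db'
  14  s[22:],s[12:]  1  'd'
  15  s[12:],s[10:]  2  'de'
  16  s[10:],s[24:]  2  'de'
  17  s[24:],s[17:]  0  ''
  18  s[17:],s[4:]  1  'e'
  19  s[4:],s[15:]  2  'eb'
  20  s[15:],s[13:]  3  'ebe'
  21  s[13:],s[26:]  1  'e'
  22  s[26:],s[11:]  2  'ed'
  23  s[11:],s[25:]  1  'e'
  24  s[25:],s[20:]  1  'e'
  25  s[20:],s[0:]  0  ''
  26  s[0:],s[29:]  0  ''
  27  s[29:],s[7:]  1  'g'
  28  s[7:],s[21:]  1  'g'
  29  s[21:],s[9:]  2  'gd'

[0, 1, 2, 2, 0, 1, 1, 1, 2, 3, 2, 0, 1, 2, 1, 2, 2, 0, 1, 2, 3, 1, 2, 1, 1, 0, 0, 1, 1, 2]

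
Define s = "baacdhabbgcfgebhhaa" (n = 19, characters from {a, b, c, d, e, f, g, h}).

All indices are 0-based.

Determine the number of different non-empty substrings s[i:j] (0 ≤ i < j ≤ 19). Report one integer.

rank→(start, suffix):
  0 → (18, 'a')
  1 → (17, 'aa')
  2 → (1, 'aacdhabbgcfgebhhaa')
  3 → (6, 'abbgcfgebhhaa')
  4 → (2, 'acdhabbgcfgebhhaa')
  5 → (0, 'baacdhabbgcfgebhhaa')
  6 → (7, 'bbgcfgebhhaa')
  7 → (8, 'bgcfgebhhaa')
  8 → (14, 'bhhaa')
  9 → (3, 'cdhabbgcfgebhhaa')
  10 → (10, 'cfgebhhaa')
  11 → (4, 'dhabbgcfgebhhaa')
  12 → (13, 'ebhhaa')
  13 → (11, 'fgebhhaa')
  14 → (9, 'gcfgebhhaa')
  15 → (12, 'gebhhaa')
  16 → (16, 'haa')
  17 → (5, 'habbgcfgebhhaa')
  18 → (15, 'hhaa')

SA = [18, 17, 1, 6, 2, 0, 7, 8, 14, 3, 10, 4, 13, 11, 9, 12, 16, 5, 15]
[i] adj suffixes → lcp
  [1] 18/17 → 1 ('a')
  [2] 17/1 → 2 ('aa')
  [3] 1/6 → 1 ('a')
  [4] 6/2 → 1 ('a')
  [5] 2/0 → 0 ('')
  [6] 0/7 → 1 ('b')
  [7] 7/8 → 1 ('b')
  [8] 8/14 → 1 ('b')
  [9] 14/3 → 0 ('')
  [10] 3/10 → 1 ('c')
  [11] 10/4 → 0 ('')
  [12] 4/13 → 0 ('')
  [13] 13/11 → 0 ('')
  [14] 11/9 → 0 ('')
  [15] 9/12 → 1 ('g')
  [16] 12/16 → 0 ('')
  [17] 16/5 → 2 ('ha')
  [18] 5/15 → 1 ('h')

n(n+1)/2 = 19·20/2 = 190
Σ LCP = 0 + 1 + 2 + 1 + 1 + 0 + 1 + 1 + 1 + 0 + 1 + 0 + 0 + 0 + 0 + 1 + 0 + 2 + 1 = 13
distinct = 190 − 13 = 177

177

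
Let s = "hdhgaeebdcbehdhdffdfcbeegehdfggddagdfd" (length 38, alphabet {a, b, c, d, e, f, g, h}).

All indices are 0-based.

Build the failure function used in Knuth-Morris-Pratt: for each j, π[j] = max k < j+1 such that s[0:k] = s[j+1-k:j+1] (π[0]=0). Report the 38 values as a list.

π[0] = 0
j=1 s[j]='d': π[1]=0 (border '')
j=2 s[j]='h': π[2]=1 (border 'h')
j=3 s[j]='g': k: 1→0; π[3]=0 (border '')
j=4 s[j]='a': π[4]=0 (border '')
j=5 s[j]='e': π[5]=0 (border '')
j=6 s[j]='e': π[6]=0 (border '')
j=7 s[j]='b': π[7]=0 (border '')
j=8 s[j]='d': π[8]=0 (border '')
j=9 s[j]='c': π[9]=0 (border '')
j=10 s[j]='b': π[10]=0 (border '')
j=11 s[j]='e': π[11]=0 (border '')
j=12 s[j]='h': π[12]=1 (border 'h')
j=13 s[j]='d': π[13]=2 (border 'hd')
j=14 s[j]='h': π[14]=3 (border 'hdh')
j=15 s[j]='d': k: 3→1; π[15]=2 (border 'hd')
j=16 s[j]='f': k: 2→0; π[16]=0 (border '')
j=17 s[j]='f': π[17]=0 (border '')
j=18 s[j]='d': π[18]=0 (border '')
j=19 s[j]='f': π[19]=0 (border '')
j=20 s[j]='c': π[20]=0 (border '')
j=21 s[j]='b': π[21]=0 (border '')
j=22 s[j]='e': π[22]=0 (border '')
j=23 s[j]='e': π[23]=0 (border '')
j=24 s[j]='g': π[24]=0 (border '')
j=25 s[j]='e': π[25]=0 (border '')
j=26 s[j]='h': π[26]=1 (border 'h')
j=27 s[j]='d': π[27]=2 (border 'hd')
j=28 s[j]='f': k: 2→0; π[28]=0 (border '')
j=29 s[j]='g': π[29]=0 (border '')
j=30 s[j]='g': π[30]=0 (border '')
j=31 s[j]='d': π[31]=0 (border '')
j=32 s[j]='d': π[32]=0 (border '')
j=33 s[j]='a': π[33]=0 (border '')
j=34 s[j]='g': π[34]=0 (border '')
j=35 s[j]='d': π[35]=0 (border '')
j=36 s[j]='f': π[36]=0 (border '')
j=37 s[j]='d': π[37]=0 (border '')

[0, 0, 1, 0, 0, 0, 0, 0, 0, 0, 0, 0, 1, 2, 3, 2, 0, 0, 0, 0, 0, 0, 0, 0, 0, 0, 1, 2, 0, 0, 0, 0, 0, 0, 0, 0, 0, 0]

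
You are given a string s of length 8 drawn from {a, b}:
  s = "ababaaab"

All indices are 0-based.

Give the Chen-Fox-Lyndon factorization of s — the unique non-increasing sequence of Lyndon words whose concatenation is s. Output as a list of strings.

emit factor 1: 'ab' (i=0, period=2)
emit factor 2: 'ab' (i=2, period=2)
emit factor 3: 'aaab' (i=4, period=4)

["ab", "ab", "aaab"]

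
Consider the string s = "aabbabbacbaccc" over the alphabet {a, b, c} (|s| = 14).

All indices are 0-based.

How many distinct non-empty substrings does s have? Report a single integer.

84

sorted suffixes:
  #0 SA[0]=0  'aabbabbacbaccc'
  #1 SA[1]=1  'abbabbacbaccc'
  #2 SA[2]=4  'abbacbaccc'
  #3 SA[3]=7  'acbaccc'
  #4 SA[4]=10  'accc'
  #5 SA[5]=3  'babbacbaccc'
  #6 SA[6]=6  'bacbaccc'
  #7 SA[7]=9  'baccc'
  #8 SA[8]=2  'bbabbacbaccc'
  #9 SA[9]=5  'bbacbaccc'
  #10 SA[10]=13  'c'
  #11 SA[11]=8  'cbaccc'
  #12 SA[12]=12  'cc'
  #13 SA[13]=11  'ccc'

SA = [0, 1, 4, 7, 10, 3, 6, 9, 2, 5, 13, 8, 12, 11]
rank  pair      lcp
   1  s[0:],s[1:]  1  'a'
   2  s[1:],s[4:]  4  'abba'
   3  s[4:],s[7:]  1  'a'
   4  s[7:],s[10:]  2  'ac'
   5  s[10:],s[3:]  0  ''
   6  s[3:],s[6:]  2  'ba'
   7  s[6:],s[9:]  3  'bac'
   8  s[9:],s[2:]  1  'b'
   9  s[2:],s[5:]  3  'bba'
  10  s[5:],s[13:]  0  ''
  11  s[13:],s[8:]  1  'c'
  12  s[8:],s[12:]  1  'c'
  13  s[12:],s[11:]  2  'cc'

n(n+1)/2 = 14·15/2 = 105
Σ LCP = 0 + 1 + 4 + 1 + 2 + 0 + 2 + 3 + 1 + 3 + 0 + 1 + 1 + 2 = 21
distinct = 105 − 21 = 84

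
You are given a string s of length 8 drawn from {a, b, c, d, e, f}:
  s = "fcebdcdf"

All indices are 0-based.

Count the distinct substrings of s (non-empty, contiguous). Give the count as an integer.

33

sorted suffixes:
  #0 SA[0]=3  'bdcdf'
  #1 SA[1]=5  'cdf'
  #2 SA[2]=1  'cebdcdf'
  #3 SA[3]=4  'dcdf'
  #4 SA[4]=6  'df'
  #5 SA[5]=2  'ebdcdf'
  #6 SA[6]=7  'f'
  #7 SA[7]=0  'fcebdcdf'

SA = [3, 5, 1, 4, 6, 2, 7, 0]
rank  pair      lcp
   1  s[3:],s[5:]  0  ''
   2  s[5:],s[1:]  1  'c'
   3  s[1:],s[4:]  0  ''
   4  s[4:],s[6:]  1  'd'
   5  s[6:],s[2:]  0  ''
   6  s[2:],s[7:]  0  ''
   7  s[7:],s[0:]  1  'f'

n(n+1)/2 = 8·9/2 = 36
Σ LCP = 0 + 0 + 1 + 0 + 1 + 0 + 0 + 1 = 3
distinct = 36 − 3 = 33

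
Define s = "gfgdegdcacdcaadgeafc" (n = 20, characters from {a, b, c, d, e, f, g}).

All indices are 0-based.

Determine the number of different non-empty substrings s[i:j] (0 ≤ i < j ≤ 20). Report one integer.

192

sorted suffixes:
  #0 SA[0]=12  'aadgeafc'
  #1 SA[1]=8  'acdcaadgeafc'
  #2 SA[2]=13  'adgeafc'
  #3 SA[3]=17  'afc'
  #4 SA[4]=19  'c'
  #5 SA[5]=11  'caadgeafc'
  #6 SA[6]=7  'cacdcaadgeafc'
  #7 SA[7]=9  'cdcaadgeafc'
  #8 SA[8]=10  'dcaadgeafc'
  #9 SA[9]=6  'dcacdcaadgeafc'
  #10 SA[10]=3  'degdcacdcaadgeafc'
  #11 SA[11]=14  'dgeafc'
  #12 SA[12]=16  'eafc'
  #13 SA[13]=4  'egdcacdcaadgeafc'
  #14 SA[14]=18  'fc'
  #15 SA[15]=1  'fgdegdcacdcaadgeafc'
  #16 SA[16]=5  'gdcacdcaadgeafc'
  #17 SA[17]=2  'gdegdcacdcaadgeafc'
  #18 SA[18]=15  'geafc'
  #19 SA[19]=0  'gfgdegdcacdcaadgeafc'

SA = [12, 8, 13, 17, 19, 11, 7, 9, 10, 6, 3, 14, 16, 4, 18, 1, 5, 2, 15, 0]
i: (SA[i-1],SA[i]) lcp shared
  1: (12,8) 1 'a'
  2: (8,13) 1 'a'
  3: (13,17) 1 'a'
  4: (17,19) 0 ''
  5: (19,11) 1 'c'
  6: (11,7) 2 'ca'
  7: (7,9) 1 'c'
  8: (9,10) 0 ''
  9: (10,6) 3 'dca'
  10: (6,3) 1 'd'
  11: (3,14) 1 'd'
  12: (14,16) 0 ''
  13: (16,4) 1 'e'
  14: (4,18) 0 ''
  15: (18,1) 1 'f'
  16: (1,5) 0 ''
  17: (5,2) 2 'gd'
  18: (2,15) 1 'g'
  19: (15,0) 1 'g'

n(n+1)/2 = 20·21/2 = 210
Σ LCP = 0 + 1 + 1 + 1 + 0 + 1 + 2 + 1 + 0 + 3 + 1 + 1 + 0 + 1 + 0 + 1 + 0 + 2 + 1 + 1 = 18
distinct = 210 − 18 = 192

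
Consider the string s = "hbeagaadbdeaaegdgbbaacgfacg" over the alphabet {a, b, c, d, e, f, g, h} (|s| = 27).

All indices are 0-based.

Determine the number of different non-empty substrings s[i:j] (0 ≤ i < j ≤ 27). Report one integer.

353

sorted suffixes:
  #0 SA[0]=19  'aacgfacg'
  #1 SA[1]=5  'aadbdeaaegdgbbaacgfacg'
  #2 SA[2]=11  'aaegdgbbaacgfacg'
  #3 SA[3]=24  'acg'
  #4 SA[4]=20  'acgfacg'
  #5 SA[5]=6  'adbdeaaegdgbbaacgfacg'
  #6 SA[6]=12  'aegdgbbaacgfacg'
  #7 SA[7]=3  'agaadbdeaaegdgbbaacgfacg'
  #8 SA[8]=18  'baacgfacg'
  #9 SA[9]=17  'bbaacgfacg'
  #10 SA[10]=8  'bdeaaegdgbbaacgfacg'
  #11 SA[11]=1  'beagaadbdeaaegdgbbaacgfacg'
  #12 SA[12]=25  'cg'
  #13 SA[13]=21  'cgfacg'
  #14 SA[14]=7  'dbdeaaegdgbbaacgfacg'
  #15 SA[15]=9  'deaaegdgbbaacgfacg'
  #16 SA[16]=15  'dgbbaacgfacg'
  #17 SA[17]=10  'eaaegdgbbaacgfacg'
  #18 SA[18]=2  'eagaadbdeaaegdgbbaacgfacg'
  #19 SA[19]=13  'egdgbbaacgfacg'
  #20 SA[20]=23  'facg'
  #21 SA[21]=26  'g'
  #22 SA[22]=4  'gaadbdeaaegdgbbaacgfacg'
  #23 SA[23]=16  'gbbaacgfacg'
  #24 SA[24]=14  'gdgbbaacgfacg'
  #25 SA[25]=22  'gfacg'
  #26 SA[26]=0  'hbeagaadbdeaaegdgbbaacgfacg'

SA = [19, 5, 11, 24, 20, 6, 12, 3, 18, 17, 8, 1, 25, 21, 7, 9, 15, 10, 2, 13, 23, 26, 4, 16, 14, 22, 0]
[i] adj suffixes → lcp
  [1] 19/5 → 2 ('aa')
  [2] 5/11 → 2 ('aa')
  [3] 11/24 → 1 ('a')
  [4] 24/20 → 3 ('acg')
  [5] 20/6 → 1 ('a')
  [6] 6/12 → 1 ('a')
  [7] 12/3 → 1 ('a')
  [8] 3/18 → 0 ('')
  [9] 18/17 → 1 ('b')
  [10] 17/8 → 1 ('b')
  [11] 8/1 → 1 ('b')
  [12] 1/25 → 0 ('')
  [13] 25/21 → 2 ('cg')
  [14] 21/7 → 0 ('')
  [15] 7/9 → 1 ('d')
  [16] 9/15 → 1 ('d')
  [17] 15/10 → 0 ('')
  [18] 10/2 → 2 ('ea')
  [19] 2/13 → 1 ('e')
  [20] 13/23 → 0 ('')
  [21] 23/26 → 0 ('')
  [22] 26/4 → 1 ('g')
  [23] 4/16 → 1 ('g')
  [24] 16/14 → 1 ('g')
  [25] 14/22 → 1 ('g')
  [26] 22/0 → 0 ('')

n(n+1)/2 = 27·28/2 = 378
Σ LCP = 0 + 2 + 2 + 1 + 3 + 1 + 1 + 1 + 0 + 1 + 1 + 1 + 0 + 2 + 0 + 1 + 1 + 0 + 2 + 1 + 0 + 0 + 1 + 1 + 1 + 1 + 0 = 25
distinct = 378 − 25 = 353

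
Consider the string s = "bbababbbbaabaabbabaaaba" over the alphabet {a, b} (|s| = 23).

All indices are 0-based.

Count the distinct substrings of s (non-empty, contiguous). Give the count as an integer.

218

rank | idx | suffix
   0 |  22 | a
   1 |  18 | aaaba
   2 |  19 | aaba
   3 |   9 | aabaabbabaaaba
   4 |  12 | aabbabaaaba
   5 |  20 | aba
   6 |  16 | abaaaba
   7 |  10 | abaabbabaaaba
   8 |   2 | ababbbbaabaabbabaaaba
   9 |  13 | abbabaaaba
  10 |   4 | abbbbaabaabbabaaaba
  11 |  21 | ba
  12 |  17 | baaaba
  13 |   8 | baabaabbabaaaba
  14 |  11 | baabbabaaaba
  15 |  15 | babaaaba
  16 |   1 | bababbbbaabaabbabaaaba
  17 |   3 | babbbbaabaabbabaaaba
  18 |   7 | bbaabaabbabaaaba
  19 |  14 | bbabaaaba
  20 |   0 | bbababbbbaabaabbabaaaba
  21 |   6 | bbbaabaabbabaaaba
  22 |   5 | bbbbaabaabbabaaaba

SA = [22, 18, 19, 9, 12, 20, 16, 10, 2, 13, 4, 21, 17, 8, 11, 15, 1, 3, 7, 14, 0, 6, 5]
rank  pair      lcp
   1  s[22:],s[18:]  1  'a'
   2  s[18:],s[19:]  2  'aa'
   3  s[19:],s[9:]  4  'aaba'
   4  s[9:],s[12:]  3  'aab'
   5  s[12:],s[20:]  1  'a'
   6  s[20:],s[16:]  3  'aba'
   7  s[16:],s[10:]  4  'abaa'
   8  s[10:],s[2:]  3  'aba'
   9  s[2:],s[13:]  2  'ab'
  10  s[13:],s[4:]  3  'abb'
  11  s[4:],s[21:]  0  ''
  12  s[21:],s[17:]  2  'ba'
  13  s[17:],s[8:]  3  'baa'
  14  s[8:],s[11:]  4  'baab'
  15  s[11:],s[15:]  2  'ba'
  16  s[15:],s[1:]  4  'baba'
  17  s[1:],s[3:]  3  'bab'
  18  s[3:],s[7:]  1  'b'
  19  s[7:],s[14:]  3  'bba'
  20  s[14:],s[0:]  5  'bbaba'
  21  s[0:],s[6:]  2  'bb'
  22  s[6:],s[5:]  3  'bbb'

n(n+1)/2 = 23·24/2 = 276
Σ LCP = 0 + 1 + 2 + 4 + 3 + 1 + 3 + 4 + 3 + 2 + 3 + 0 + 2 + 3 + 4 + 2 + 4 + 3 + 1 + 3 + 5 + 2 + 3 = 58
distinct = 276 − 58 = 218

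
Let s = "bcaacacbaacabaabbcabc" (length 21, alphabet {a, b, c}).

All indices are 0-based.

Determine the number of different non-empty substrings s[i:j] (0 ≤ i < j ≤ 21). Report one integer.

195

sorted suffixes:
  #0 SA[0]=13  'aabbcabc'
  #1 SA[1]=8  'aacabaabbcabc'
  #2 SA[2]=2  'aacacbaacabaabbcabc'
  #3 SA[3]=11  'abaabbcabc'
  #4 SA[4]=14  'abbcabc'
  #5 SA[5]=18  'abc'
  #6 SA[6]=9  'acabaabbcabc'
  #7 SA[7]=3  'acacbaacabaabbcabc'
  #8 SA[8]=5  'acbaacabaabbcabc'
  #9 SA[9]=12  'baabbcabc'
  #10 SA[10]=7  'baacabaabbcabc'
  #11 SA[11]=15  'bbcabc'
  #12 SA[12]=19  'bc'
  #13 SA[13]=0  'bcaacacbaacabaabbcabc'
  #14 SA[14]=16  'bcabc'
  #15 SA[15]=20  'c'
  #16 SA[16]=1  'caacacbaacabaabbcabc'
  #17 SA[17]=10  'cabaabbcabc'
  #18 SA[18]=17  'cabc'
  #19 SA[19]=4  'cacbaacabaabbcabc'
  #20 SA[20]=6  'cbaacabaabbcabc'

SA = [13, 8, 2, 11, 14, 18, 9, 3, 5, 12, 7, 15, 19, 0, 16, 20, 1, 10, 17, 4, 6]
[i] adj suffixes → lcp
  [1] 13/8 → 2 ('aa')
  [2] 8/2 → 4 ('aaca')
  [3] 2/11 → 1 ('a')
  [4] 11/14 → 2 ('ab')
  [5] 14/18 → 2 ('ab')
  [6] 18/9 → 1 ('a')
  [7] 9/3 → 3 ('aca')
  [8] 3/5 → 2 ('ac')
  [9] 5/12 → 0 ('')
  [10] 12/7 → 3 ('baa')
  [11] 7/15 → 1 ('b')
  [12] 15/19 → 1 ('b')
  [13] 19/0 → 2 ('bc')
  [14] 0/16 → 3 ('bca')
  [15] 16/20 → 0 ('')
  [16] 20/1 → 1 ('c')
  [17] 1/10 → 2 ('ca')
  [18] 10/17 → 3 ('cab')
  [19] 17/4 → 2 ('ca')
  [20] 4/6 → 1 ('c')

n(n+1)/2 = 21·22/2 = 231
Σ LCP = 0 + 2 + 4 + 1 + 2 + 2 + 1 + 3 + 2 + 0 + 3 + 1 + 1 + 2 + 3 + 0 + 1 + 2 + 3 + 2 + 1 = 36
distinct = 231 − 36 = 195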